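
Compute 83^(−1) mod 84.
83^(−1) ≡ 83 (mod 84)

Apply the extended Euclidean algorithm to (84, 83), tracking rows (r, s, t) with s·84 + t·83 = r. Each division r_prev = q·r_cur + r_new produces the new row as (previous row) − q·(current row):
  row A: (84, 1, 0)   [1·84 + 0·83 = 84]
  row B: (83, 0, 1)   [0·84 + 1·83 = 83]
  84 = 1·83 + 1   → row C = row A − 1·row B = (1, 1, −1)   [check: 1·84 − 1·83 = 1]
  83 = 83·1 + 0   → remainder 0, stop. gcd = 1 (last nonzero row C).
The gcd is 1, so 83 is invertible mod 84. The last nonzero row gives 1·84 − 1·83 = 1, so t = −1. So 83^(−1) ≡ −1 ≡ 83 (mod 84). Verify: 83 · 83 = 6889 ≡ 1 (mod 84). ✓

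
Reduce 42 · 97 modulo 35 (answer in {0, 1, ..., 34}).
Reduce the factors first: 42 ≡ 7, 97 ≡ 27 (mod 35), so 42 · 97 ≡ 7 · 27 (mod 35). 7 · 27 = 189. Dividing by 35: 189 = 5·35 + 14. So (42 · 97) mod 35 = 14.

Final answer: 14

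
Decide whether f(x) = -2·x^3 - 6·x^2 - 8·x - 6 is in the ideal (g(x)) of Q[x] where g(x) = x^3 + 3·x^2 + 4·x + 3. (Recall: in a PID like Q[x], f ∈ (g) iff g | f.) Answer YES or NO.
YES

In Q[x] the ideal (g) consists of all multiples of g, so f ∈ (g) iff g | f, i.e. iff the remainder of f on division by g is 0. Divide f by g (g is monic, so eliminate the leading term of the running remainder at each step):
  leading term -2·x^3: subtract (-2)·g(x) = -2·x^3 - 6·x^2 - 8·x - 6, leaving 0
The remainder is 0, so f(x) = g(x) · h(x) with h(x) = -2. Hence g | f, i.e. f ∈ (g).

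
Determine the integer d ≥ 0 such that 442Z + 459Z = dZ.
(442, 459) = (17); d = 17

In the PID Z, (a, b) is generated by gcd(a, b). Compute gcd(459, 442) with the extended Euclidean algorithm, tracking rows (r, s, t) with s·459 + t·442 = r:
  row A: (459, 1, 0)   [1·459 + 0·442 = 459]
  row B: (442, 0, 1)   [0·459 + 1·442 = 442]
  459 = 1·442 + 17   → row C = row A − 1·row B = (17, 1, −1)   [check: 1·459 − 1·442 = 17]
  442 = 26·17 + 0   → remainder 0, stop. gcd = 17 (last nonzero row C).
So gcd(442, 459) = 17, with Bézout identity 1·459 − 1·442 = 17. Containment (⊇): the Bézout identity exhibits 17 as an element of (442, 459), giving (17) ⊆ (442, 459). Containment (⊆): since 17 | 442 and 17 | 459 (442 = 17·26, 459 = 17·27), every Z-linear combination of 442 and 459 is divisible by 17, so (442, 459) ⊆ (17). Therefore (442, 459) = (17), d = 17.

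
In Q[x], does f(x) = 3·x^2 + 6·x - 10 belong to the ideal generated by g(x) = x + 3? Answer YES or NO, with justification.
In Q[x] the ideal (g) consists of all multiples of g, so f ∈ (g) iff g | f, i.e. iff the remainder of f on division by g is 0. Divide f by g (g is monic, so eliminate the leading term of the running remainder at each step):
  leading term 3·x^2: subtract (3·x)·g(x) = 3·x^2 + 9·x, leaving -3·x - 10
  leading term -3·x: subtract (-3)·g(x) = -3·x - 9, leaving -1
The remainder r(x) = -1 ≠ 0 (and deg r < deg g), so g ∤ f, i.e. f ∉ (g).

Final answer: NO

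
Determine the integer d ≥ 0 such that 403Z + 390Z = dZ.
(403, 390) = (13); d = 13

In the PID Z, (a, b) is generated by gcd(a, b). Compute gcd(403, 390) with the extended Euclidean algorithm, tracking rows (r, s, t) with s·403 + t·390 = r:
  row A: (403, 1, 0)   [1·403 + 0·390 = 403]
  row B: (390, 0, 1)   [0·403 + 1·390 = 390]
  403 = 1·390 + 13   → row C = row A − 1·row B = (13, 1, −1)   [check: 1·403 − 1·390 = 13]
  390 = 30·13 + 0   → remainder 0, stop. gcd = 13 (last nonzero row C).
So gcd(403, 390) = 13, with Bézout identity 1·403 − 1·390 = 13. Containment (⊇): the Bézout identity exhibits 13 as an element of (403, 390), giving (13) ⊆ (403, 390). Containment (⊆): since 13 | 403 and 13 | 390 (403 = 13·31, 390 = 13·30), every Z-linear combination of 403 and 390 is divisible by 13, so (403, 390) ⊆ (13). Therefore (403, 390) = (13), d = 13.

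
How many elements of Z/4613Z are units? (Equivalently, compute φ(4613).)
An element a ∈ Z/4613Z is a unit iff gcd(a, 4613) = 1, so the number of units is φ(4613). φ is multiplicative, with φ(p^e) = p^e − p^(e−1). Factorise 4613 = 7 · 659. Then
  φ(4613) = (7 − 1) · (659 − 1) = 6 · 658 = 3948.

Final answer: Z/4613Z has φ(4613) = 3948 units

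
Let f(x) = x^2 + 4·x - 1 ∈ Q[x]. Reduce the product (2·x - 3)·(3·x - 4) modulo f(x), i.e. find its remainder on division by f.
a · b ≡ 18 - 41·x (mod f(x))

First multiply in Q[x] without reducing: a · b = 6·x^2 - 17·x + 12. Now divide by f(x) = x^2 + 4·x - 1, eliminating the leading term at each step:
  leading term 6·x^2: subtract (6)·f(x) = 6·x^2 + 24·x - 6, leaving 18 - 41·x
The degree is now < 2, so this is the remainder. Hence a · b ≡ 18 - 41·x in Q[x]/(f).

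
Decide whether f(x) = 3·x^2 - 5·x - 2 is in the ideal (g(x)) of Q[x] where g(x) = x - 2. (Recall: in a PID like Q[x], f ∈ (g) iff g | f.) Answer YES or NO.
In Q[x] the ideal (g) consists of all multiples of g, so f ∈ (g) iff g | f, i.e. iff the remainder of f on division by g is 0. Divide f by g (g is monic, so eliminate the leading term of the running remainder at each step):
  leading term 3·x^2: subtract (3·x)·g(x) = 3·x^2 - 6·x, leaving x - 2
  leading term x: subtract (1)·g(x) = x - 2, leaving 0
The remainder is 0, so f(x) = g(x) · h(x) with h(x) = 3·x + 1. Hence g | f, i.e. f ∈ (g).

Final answer: YES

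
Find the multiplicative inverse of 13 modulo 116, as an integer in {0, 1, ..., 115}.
13^(−1) ≡ 9 (mod 116)

Apply the extended Euclidean algorithm to (116, 13), tracking rows (r, s, t) with s·116 + t·13 = r. Each division r_prev = q·r_cur + r_new produces the new row as (previous row) − q·(current row):
  row A: (116, 1, 0)   [1·116 + 0·13 = 116]
  row B: (13, 0, 1)   [0·116 + 1·13 = 13]
  116 = 8·13 + 12   → row C = row A − 8·row B = (12, 1, −8)   [check: 1·116 − 8·13 = 12]
  13 = 1·12 + 1   → row D = row B − 1·row C = (1, −1, 9)   [check: −1·116 + 9·13 = 1]
  12 = 12·1 + 0   → remainder 0, stop. gcd = 1 (last nonzero row D).
The gcd is 1, so 13 is invertible mod 116. The last nonzero row gives −1·116 + 9·13 = 1, so t = 9. So 13^(−1) ≡ 9 (mod 116). Verify: 13 · 9 = 117 ≡ 1 (mod 116). ✓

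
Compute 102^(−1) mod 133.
102^(−1) ≡ 30 (mod 133)

Apply the extended Euclidean algorithm to (133, 102), tracking rows (r, s, t) with s·133 + t·102 = r. Each division r_prev = q·r_cur + r_new produces the new row as (previous row) − q·(current row):
  row A: (133, 1, 0)   [1·133 + 0·102 = 133]
  row B: (102, 0, 1)   [0·133 + 1·102 = 102]
  133 = 1·102 + 31   → row C = row A − 1·row B = (31, 1, −1)   [check: 1·133 − 1·102 = 31]
  102 = 3·31 + 9   → row D = row B − 3·row C = (9, −3, 4)   [check: −3·133 + 4·102 = 9]
  31 = 3·9 + 4   → row E = row C − 3·row D = (4, 10, −13)   [check: 10·133 − 13·102 = 4]
  9 = 2·4 + 1   → row F = row D − 2·row E = (1, −23, 30)   [check: −23·133 + 30·102 = 1]
  4 = 4·1 + 0   → remainder 0, stop. gcd = 1 (last nonzero row F).
The gcd is 1, so 102 is invertible mod 133. The last nonzero row gives −23·133 + 30·102 = 1, so t = 30. So 102^(−1) ≡ 30 (mod 133). Verify: 102 · 30 = 3060 ≡ 1 (mod 133). ✓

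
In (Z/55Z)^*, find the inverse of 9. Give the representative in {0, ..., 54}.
9^(−1) ≡ 49 (mod 55)

Apply the extended Euclidean algorithm to (55, 9), tracking rows (r, s, t) with s·55 + t·9 = r. Each division r_prev = q·r_cur + r_new produces the new row as (previous row) − q·(current row):
  row A: (55, 1, 0)   [1·55 + 0·9 = 55]
  row B: (9, 0, 1)   [0·55 + 1·9 = 9]
  55 = 6·9 + 1   → row C = row A − 6·row B = (1, 1, −6)   [check: 1·55 − 6·9 = 1]
  9 = 9·1 + 0   → remainder 0, stop. gcd = 1 (last nonzero row C).
The gcd is 1, so 9 is invertible mod 55. The last nonzero row gives 1·55 − 6·9 = 1, so t = −6. So 9^(−1) ≡ −6 ≡ 49 (mod 55). Verify: 9 · 49 = 441 ≡ 1 (mod 55). ✓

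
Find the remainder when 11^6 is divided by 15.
1

Use repeated squaring. Binary(6) = 110. Walk through the bits of the exponent 6 left-to-right: at each bit after the leading one, square the running value, then multiply by 11 if the bit is 1 (always reducing mod 15):
  bit 1 = 1 (leading): start with 11.
  bit 2 = 1: square 11^2 = 121 ≡ 1; bit is 1, so multiply 1·11 = 11 (mod 15).
  bit 3 = 0: square 11^2 = 121 ≡ 1 (mod 15).
Final value: 11^6 ≡ 1 (mod 15).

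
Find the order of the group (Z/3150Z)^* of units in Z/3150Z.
(Z/3150Z)^* consists of the classes a with gcd(a, 3150) = 1, so its order is φ(3150). φ is multiplicative, with φ(p^e) = p^e − p^(e−1). Factorise 3150 = 2 · 3^2 · 5^2 · 7. Then
  φ(3150) = (2 − 1) · (3^2 − 3^1) · (5^2 − 5^1) · (7 − 1) = 1 · 6 · 20 · 6 = 720.
Thus |(Z/3150Z)^*| = 720.

Final answer: |(Z/3150Z)^*| = 720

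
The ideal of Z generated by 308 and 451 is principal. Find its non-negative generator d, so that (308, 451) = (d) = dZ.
(308, 451) = (11); d = 11

In the PID Z, (a, b) is generated by gcd(a, b). Compute gcd(451, 308) with the extended Euclidean algorithm, tracking rows (r, s, t) with s·451 + t·308 = r:
  row A: (451, 1, 0)   [1·451 + 0·308 = 451]
  row B: (308, 0, 1)   [0·451 + 1·308 = 308]
  451 = 1·308 + 143   → row C = row A − 1·row B = (143, 1, −1)   [check: 1·451 − 1·308 = 143]
  308 = 2·143 + 22   → row D = row B − 2·row C = (22, −2, 3)   [check: −2·451 + 3·308 = 22]
  143 = 6·22 + 11   → row E = row C − 6·row D = (11, 13, −19)   [check: 13·451 − 19·308 = 11]
  22 = 2·11 + 0   → remainder 0, stop. gcd = 11 (last nonzero row E).
So gcd(308, 451) = 11, with Bézout identity 13·451 − 19·308 = 11. Containment (⊇): the Bézout identity exhibits 11 as an element of (308, 451), giving (11) ⊆ (308, 451). Containment (⊆): since 11 | 308 and 11 | 451 (308 = 11·28, 451 = 11·41), every Z-linear combination of 308 and 451 is divisible by 11, so (308, 451) ⊆ (11). Therefore (308, 451) = (11), d = 11.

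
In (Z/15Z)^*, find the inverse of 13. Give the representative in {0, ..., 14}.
13^(−1) ≡ 7 (mod 15)

Apply the extended Euclidean algorithm to (15, 13), tracking rows (r, s, t) with s·15 + t·13 = r. Each division r_prev = q·r_cur + r_new produces the new row as (previous row) − q·(current row):
  row A: (15, 1, 0)   [1·15 + 0·13 = 15]
  row B: (13, 0, 1)   [0·15 + 1·13 = 13]
  15 = 1·13 + 2   → row C = row A − 1·row B = (2, 1, −1)   [check: 1·15 − 1·13 = 2]
  13 = 6·2 + 1   → row D = row B − 6·row C = (1, −6, 7)   [check: −6·15 + 7·13 = 1]
  2 = 2·1 + 0   → remainder 0, stop. gcd = 1 (last nonzero row D).
The gcd is 1, so 13 is invertible mod 15. The last nonzero row gives −6·15 + 7·13 = 1, so t = 7. So 13^(−1) ≡ 7 (mod 15). Verify: 13 · 7 = 91 ≡ 1 (mod 15). ✓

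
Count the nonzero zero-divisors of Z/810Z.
Z/810Z has 593 nonzero zero-divisors

In Z/810Z each nonzero element is either a unit (gcd with 810 is 1) or a zero-divisor (gcd > 1). The number of units is φ(810): factorise 810 = 2 · 3^4 · 5, so φ(810) = (2 − 1) · (3^4 − 3^3) · (5 − 1) = 1 · 54 · 4 = 216. The nonzero elements number 810 − 1 = 809. Hence the nonzero zero-divisors number 809 − 216 = 593.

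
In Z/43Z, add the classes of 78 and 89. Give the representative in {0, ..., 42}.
38

Reduce the summands first: 78 ≡ 35, 89 ≡ 3 (mod 43), so 78 + 89 ≡ 35 + 3 (mod 43). 35 + 3 = 38; 38 = 0·43 + 38, so (78 + 89) mod 43 = 38.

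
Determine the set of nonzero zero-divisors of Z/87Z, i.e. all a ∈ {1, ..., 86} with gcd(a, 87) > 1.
An element a ∈ Z/87Z (with a ≠ 0) is a zero-divisor iff gcd(a, 87) > 1 (because a is a unit precisely when gcd(a, n) = 1, and in Z/nZ every nonzero, non-unit element is a zero-divisor). Scan a = 1, ..., 86 and keep those with gcd(a, 87) > 1:
  gcd(3, 87) = 3, gcd(6, 87) = 3, gcd(9, 87) = 3, gcd(12, 87) = 3, gcd(15, 87) = 3, gcd(18, 87) = 3, gcd(21, 87) = 3, gcd(24, 87) = 3, gcd(27, 87) = 3, gcd(29, 87) = 29, gcd(30, 87) = 3, gcd(33, 87) = 3, gcd(36, 87) = 3, gcd(39, 87) = 3, gcd(42, 87) = 3, gcd(45, 87) = 3, gcd(48, 87) = 3, gcd(51, 87) = 3, gcd(54, 87) = 3, gcd(57, 87) = 3, gcd(58, 87) = 29, gcd(60, 87) = 3, gcd(63, 87) = 3, gcd(66, 87) = 3, gcd(69, 87) = 3, gcd(72, 87) = 3, gcd(75, 87) = 3, gcd(78, 87) = 3, gcd(81, 87) = 3, gcd(84, 87) = 3.
All other a ∈ {1, ..., 86} have gcd(a, 87) = 1 and are units. So the nonzero zero-divisors are exactly the 30 values of a appearing in this scan.

Final answer: nonzero zero-divisors of Z/87Z = {3, 6, 9, 12, 15, 18, 21, 24, 27, 29, 30, 33, 36, 39, 42, 45, 48, 51, 54, 57, 58, 60, 63, 66, 69, 72, 75, 78, 81, 84}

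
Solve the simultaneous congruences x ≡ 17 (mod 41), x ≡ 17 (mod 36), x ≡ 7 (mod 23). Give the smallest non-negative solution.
The moduli 41, 36, 23 are pairwise coprime, so by the CRT there is a unique solution mod 41·36·23 = 33948.
Solve by successive substitution. Start with x ≡ 17 (mod 41).
  Combine with x ≡ 17 (mod 36): write x = 17 + 41·t and require 17 + 41·t ≡ 17 (mod 36), i.e. 41·t ≡ 17 − 17 ≡ 0 (mod 36). Since 41^(−1) ≡ 29 (mod 36) (41 ≡ 5 (mod 36)), t ≡ 29·0 ≡ 0 (mod 36). So x ≡ 17 + 41·0 = 17 (mod 1476).
  Combine with x ≡ 7 (mod 23): write x = 17 + 1476·t and require 17 + 1476·t ≡ 7 (mod 23), i.e. 1476·t ≡ 7 − 17 ≡ 13 (mod 23). Since 1476^(−1) ≡ 6 (mod 23) (1476 ≡ 4 (mod 23)), t ≡ 6·13 ≡ 9 (mod 23). So x ≡ 17 + 1476·9 = 13301 (mod 33948).
Unique solution in [0, 33948): x = 13301.

Final answer: x ≡ 13301 (mod 33948); the representative in [0, 33948) is 13301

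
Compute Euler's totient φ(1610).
φ is multiplicative, with φ(p^e) = p^e − p^(e−1). Factorise 1610 = 2 · 5 · 7 · 23. Then
  φ(1610) = (2 − 1) · (5 − 1) · (7 − 1) · (23 − 1) = 1 · 4 · 6 · 22 = 528.

Final answer: φ(1610) = 528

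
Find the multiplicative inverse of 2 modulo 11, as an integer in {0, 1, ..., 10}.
Apply the extended Euclidean algorithm to (11, 2), tracking rows (r, s, t) with s·11 + t·2 = r. Each division r_prev = q·r_cur + r_new produces the new row as (previous row) − q·(current row):
  row A: (11, 1, 0)   [1·11 + 0·2 = 11]
  row B: (2, 0, 1)   [0·11 + 1·2 = 2]
  11 = 5·2 + 1   → row C = row A − 5·row B = (1, 1, −5)   [check: 1·11 − 5·2 = 1]
  2 = 2·1 + 0   → remainder 0, stop. gcd = 1 (last nonzero row C).
The gcd is 1, so 2 is invertible mod 11. The last nonzero row gives 1·11 − 5·2 = 1, so t = −5. So 2^(−1) ≡ −5 ≡ 6 (mod 11). Verify: 2 · 6 = 12 ≡ 1 (mod 11). ✓

Final answer: 2^(−1) ≡ 6 (mod 11)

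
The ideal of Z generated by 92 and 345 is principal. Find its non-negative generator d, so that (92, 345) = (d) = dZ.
(92, 345) = (23); d = 23

In the PID Z, (a, b) is generated by gcd(a, b). Compute gcd(345, 92) with the extended Euclidean algorithm, tracking rows (r, s, t) with s·345 + t·92 = r:
  row A: (345, 1, 0)   [1·345 + 0·92 = 345]
  row B: (92, 0, 1)   [0·345 + 1·92 = 92]
  345 = 3·92 + 69   → row C = row A − 3·row B = (69, 1, −3)   [check: 1·345 − 3·92 = 69]
  92 = 1·69 + 23   → row D = row B − 1·row C = (23, −1, 4)   [check: −1·345 + 4·92 = 23]
  69 = 3·23 + 0   → remainder 0, stop. gcd = 23 (last nonzero row D).
So gcd(92, 345) = 23, with Bézout identity −1·345 + 4·92 = 23. Containment (⊇): the Bézout identity exhibits 23 as an element of (92, 345), giving (23) ⊆ (92, 345). Containment (⊆): since 23 | 92 and 23 | 345 (92 = 23·4, 345 = 23·15), every Z-linear combination of 92 and 345 is divisible by 23, so (92, 345) ⊆ (23). Therefore (92, 345) = (23), d = 23.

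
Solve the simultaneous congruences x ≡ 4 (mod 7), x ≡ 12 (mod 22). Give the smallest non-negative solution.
The moduli 7, 22 are pairwise coprime, so by the CRT there is a unique solution mod 7·22 = 154.
Solve by successive substitution. Start with x ≡ 4 (mod 7).
  Combine with x ≡ 12 (mod 22): write x = 4 + 7·t and require 4 + 7·t ≡ 12 (mod 22), i.e. 7·t ≡ 12 − 4 ≡ 8 (mod 22). Since 7^(−1) ≡ 19 (mod 22), t ≡ 19·8 ≡ 20 (mod 22). So x ≡ 4 + 7·20 = 144 (mod 154).
Unique solution in [0, 154): x = 144.

Final answer: x ≡ 144 (mod 154); the representative in [0, 154) is 144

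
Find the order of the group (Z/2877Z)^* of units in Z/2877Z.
|(Z/2877Z)^*| = 1632

(Z/2877Z)^* consists of the classes a with gcd(a, 2877) = 1, so its order is φ(2877). φ is multiplicative, with φ(p^e) = p^e − p^(e−1). Factorise 2877 = 3 · 7 · 137. Then
  φ(2877) = (3 − 1) · (7 − 1) · (137 − 1) = 2 · 6 · 136 = 1632.
Thus |(Z/2877Z)^*| = 1632.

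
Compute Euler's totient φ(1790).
φ is multiplicative, with φ(p^e) = p^e − p^(e−1). Factorise 1790 = 2 · 5 · 179. Then
  φ(1790) = (2 − 1) · (5 − 1) · (179 − 1) = 1 · 4 · 178 = 712.

Final answer: φ(1790) = 712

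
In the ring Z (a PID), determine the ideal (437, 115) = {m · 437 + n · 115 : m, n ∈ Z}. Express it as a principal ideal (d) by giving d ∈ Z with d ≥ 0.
In the PID Z, (a, b) is generated by gcd(a, b). Compute gcd(437, 115) with the extended Euclidean algorithm, tracking rows (r, s, t) with s·437 + t·115 = r:
  row A: (437, 1, 0)   [1·437 + 0·115 = 437]
  row B: (115, 0, 1)   [0·437 + 1·115 = 115]
  437 = 3·115 + 92   → row C = row A − 3·row B = (92, 1, −3)   [check: 1·437 − 3·115 = 92]
  115 = 1·92 + 23   → row D = row B − 1·row C = (23, −1, 4)   [check: −1·437 + 4·115 = 23]
  92 = 4·23 + 0   → remainder 0, stop. gcd = 23 (last nonzero row D).
So gcd(437, 115) = 23, with Bézout identity −1·437 + 4·115 = 23. Containment (⊇): the Bézout identity exhibits 23 as an element of (437, 115), giving (23) ⊆ (437, 115). Containment (⊆): since 23 | 437 and 23 | 115 (437 = 23·19, 115 = 23·5), every Z-linear combination of 437 and 115 is divisible by 23, so (437, 115) ⊆ (23). Therefore (437, 115) = (23), d = 23.

Final answer: (437, 115) = (23); d = 23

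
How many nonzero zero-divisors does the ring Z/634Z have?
In Z/634Z each nonzero element is either a unit (gcd with 634 is 1) or a zero-divisor (gcd > 1). The number of units is φ(634): factorise 634 = 2 · 317, so φ(634) = (2 − 1) · (317 − 1) = 1 · 316 = 316. The nonzero elements number 634 − 1 = 633. Hence the nonzero zero-divisors number 633 − 316 = 317.

Final answer: Z/634Z has 317 nonzero zero-divisors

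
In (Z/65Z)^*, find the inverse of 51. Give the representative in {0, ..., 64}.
51^(−1) ≡ 51 (mod 65)

Apply the extended Euclidean algorithm to (65, 51), tracking rows (r, s, t) with s·65 + t·51 = r. Each division r_prev = q·r_cur + r_new produces the new row as (previous row) − q·(current row):
  row A: (65, 1, 0)   [1·65 + 0·51 = 65]
  row B: (51, 0, 1)   [0·65 + 1·51 = 51]
  65 = 1·51 + 14   → row C = row A − 1·row B = (14, 1, −1)   [check: 1·65 − 1·51 = 14]
  51 = 3·14 + 9   → row D = row B − 3·row C = (9, −3, 4)   [check: −3·65 + 4·51 = 9]
  14 = 1·9 + 5   → row E = row C − 1·row D = (5, 4, −5)   [check: 4·65 − 5·51 = 5]
  9 = 1·5 + 4   → row F = row D − 1·row E = (4, −7, 9)   [check: −7·65 + 9·51 = 4]
  5 = 1·4 + 1   → row G = row E − 1·row F = (1, 11, −14)   [check: 11·65 − 14·51 = 1]
  4 = 4·1 + 0   → remainder 0, stop. gcd = 1 (last nonzero row G).
The gcd is 1, so 51 is invertible mod 65. The last nonzero row gives 11·65 − 14·51 = 1, so t = −14. So 51^(−1) ≡ −14 ≡ 51 (mod 65). Verify: 51 · 51 = 2601 ≡ 1 (mod 65). ✓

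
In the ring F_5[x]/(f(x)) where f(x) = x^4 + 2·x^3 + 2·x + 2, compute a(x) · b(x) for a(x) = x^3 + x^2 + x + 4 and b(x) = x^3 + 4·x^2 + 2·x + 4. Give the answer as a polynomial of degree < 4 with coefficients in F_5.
Multiply as integer polynomials: a · b = x^6 + 5·x^5 + 7·x^4 + 14·x^3 + 22·x^2 + 12·x + 16. Reducing coefficients mod 5: a · b ≡ x^6 + 2·x^4 + 4·x^3 + 2·x^2 + 2·x + 1. Now divide by f(x) = x^4 + 2·x^3 + 2·x + 2 in F_5[x], eliminating the leading term at each step:
  leading term x^6: subtract (x^2)·f(x) = x^6 + 2·x^5 + 2·x^3 + 2·x^2, leaving 3·x^5 + 2·x^4 + 2·x^3 + 2·x + 1 (coefficients mod 5)
  leading term 3·x^5: subtract (3·x)·f(x) = 3·x^5 + x^4 + x^2 + x, leaving x^4 + 2·x^3 + 4·x^2 + x + 1 (coefficients mod 5)
  leading term x^4: subtract (1)·f(x) = x^4 + 2·x^3 + 2·x + 2, leaving 4·x^2 + 4·x + 4 (coefficients mod 5)
The degree is now < 4, so this is the remainder. Hence a · b ≡ 4·x^2 + 4·x + 4 in F_5[x]/(f).

Final answer: a · b ≡ 4·x^2 + 4·x + 4 (mod f(x))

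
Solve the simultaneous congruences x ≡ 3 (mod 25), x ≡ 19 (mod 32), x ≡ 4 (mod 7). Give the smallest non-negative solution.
x ≡ 403 (mod 5600); the representative in [0, 5600) is 403

The moduli 25, 32, 7 are pairwise coprime, so by the CRT there is a unique solution mod 25·32·7 = 5600.
Solve by successive substitution. Start with x ≡ 3 (mod 25).
  Combine with x ≡ 19 (mod 32): write x = 3 + 25·t and require 3 + 25·t ≡ 19 (mod 32), i.e. 25·t ≡ 19 − 3 ≡ 16 (mod 32). Since 25^(−1) ≡ 9 (mod 32), t ≡ 9·16 ≡ 16 (mod 32). So x ≡ 3 + 25·16 = 403 (mod 800).
  Combine with x ≡ 4 (mod 7): write x = 403 + 800·t and require 403 + 800·t ≡ 4 (mod 7), i.e. 800·t ≡ 4 − 403 ≡ 0 (mod 7). Since 800^(−1) ≡ 4 (mod 7) (800 ≡ 2 (mod 7)), t ≡ 4·0 ≡ 0 (mod 7). So x ≡ 403 + 800·0 = 403 (mod 5600).
Unique solution in [0, 5600): x = 403.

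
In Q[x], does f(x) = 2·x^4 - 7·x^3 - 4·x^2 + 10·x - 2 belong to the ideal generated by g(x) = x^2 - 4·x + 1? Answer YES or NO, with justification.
In Q[x] the ideal (g) consists of all multiples of g, so f ∈ (g) iff g | f, i.e. iff the remainder of f on division by g is 0. Divide f by g (g is monic, so eliminate the leading term of the running remainder at each step):
  leading term 2·x^4: subtract (2·x^2)·g(x) = 2·x^4 - 8·x^3 + 2·x^2, leaving x^3 - 6·x^2 + 10·x - 2
  leading term x^3: subtract (x)·g(x) = x^3 - 4·x^2 + x, leaving -2·x^2 + 9·x - 2
  leading term -2·x^2: subtract (-2)·g(x) = -2·x^2 + 8·x - 2, leaving x
The remainder r(x) = x ≠ 0 (and deg r < deg g), so g ∤ f, i.e. f ∉ (g).

Final answer: NO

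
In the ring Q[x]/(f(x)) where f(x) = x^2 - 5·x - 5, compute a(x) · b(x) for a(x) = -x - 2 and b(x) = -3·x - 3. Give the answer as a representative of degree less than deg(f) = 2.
First multiply in Q[x] without reducing: a · b = 3·x^2 + 9·x + 6. Now divide by f(x) = x^2 - 5·x - 5, eliminating the leading term at each step:
  leading term 3·x^2: subtract (3)·f(x) = 3·x^2 - 15·x - 15, leaving 24·x + 21
The degree is now < 2, so this is the remainder. Hence a · b ≡ 24·x + 21 in Q[x]/(f).

Final answer: a · b ≡ 24·x + 21 (mod f(x))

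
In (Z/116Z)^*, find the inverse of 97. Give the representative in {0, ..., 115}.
Apply the extended Euclidean algorithm to (116, 97), tracking rows (r, s, t) with s·116 + t·97 = r. Each division r_prev = q·r_cur + r_new produces the new row as (previous row) − q·(current row):
  row A: (116, 1, 0)   [1·116 + 0·97 = 116]
  row B: (97, 0, 1)   [0·116 + 1·97 = 97]
  116 = 1·97 + 19   → row C = row A − 1·row B = (19, 1, −1)   [check: 1·116 − 1·97 = 19]
  97 = 5·19 + 2   → row D = row B − 5·row C = (2, −5, 6)   [check: −5·116 + 6·97 = 2]
  19 = 9·2 + 1   → row E = row C − 9·row D = (1, 46, −55)   [check: 46·116 − 55·97 = 1]
  2 = 2·1 + 0   → remainder 0, stop. gcd = 1 (last nonzero row E).
The gcd is 1, so 97 is invertible mod 116. The last nonzero row gives 46·116 − 55·97 = 1, so t = −55. So 97^(−1) ≡ −55 ≡ 61 (mod 116). Verify: 97 · 61 = 5917 ≡ 1 (mod 116). ✓

Final answer: 97^(−1) ≡ 61 (mod 116)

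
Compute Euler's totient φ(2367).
φ(2367) = 1572

φ is multiplicative, with φ(p^e) = p^e − p^(e−1). Factorise 2367 = 3^2 · 263. Then
  φ(2367) = (3^2 − 3^1) · (263 − 1) = 6 · 262 = 1572.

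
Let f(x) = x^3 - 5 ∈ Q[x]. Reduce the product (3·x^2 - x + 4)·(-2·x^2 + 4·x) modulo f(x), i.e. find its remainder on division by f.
a · b ≡ -12·x^2 - 14·x + 70 (mod f(x))

First multiply in Q[x] without reducing: a · b = -6·x^4 + 14·x^3 - 12·x^2 + 16·x. Now divide by f(x) = x^3 - 5, eliminating the leading term at each step:
  leading term -6·x^4: subtract (-6·x)·f(x) = -6·x^4 + 30·x, leaving 14·x^3 - 12·x^2 - 14·x
  leading term 14·x^3: subtract (14)·f(x) = 14·x^3 - 70, leaving -12·x^2 - 14·x + 70
The degree is now < 3, so this is the remainder. Hence a · b ≡ -12·x^2 - 14·x + 70 in Q[x]/(f).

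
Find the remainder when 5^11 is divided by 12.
Use repeated squaring. Binary(11) = 1011. Walk through the bits of the exponent 11 left-to-right: at each bit after the leading one, square the running value, then multiply by 5 if the bit is 1 (always reducing mod 12):
  bit 1 = 1 (leading): start with 5.
  bit 2 = 0: square 5^2 = 25 ≡ 1 (mod 12).
  bit 3 = 1: square 1^2 = 1; bit is 1, so multiply 1·5 = 5 (mod 12).
  bit 4 = 1: square 5^2 = 25 ≡ 1; bit is 1, so multiply 1·5 = 5 (mod 12).
Final value: 5^11 ≡ 5 (mod 12).

Final answer: 5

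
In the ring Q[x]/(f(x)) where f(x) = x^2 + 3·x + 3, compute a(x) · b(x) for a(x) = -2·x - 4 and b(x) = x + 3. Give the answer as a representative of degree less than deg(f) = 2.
First multiply in Q[x] without reducing: a · b = -2·x^2 - 10·x - 12. Now divide by f(x) = x^2 + 3·x + 3, eliminating the leading term at each step:
  leading term -2·x^2: subtract (-2)·f(x) = -2·x^2 - 6·x - 6, leaving -4·x - 6
The degree is now < 2, so this is the remainder. Hence a · b ≡ -4·x - 6 in Q[x]/(f).

Final answer: a · b ≡ -4·x - 6 (mod f(x))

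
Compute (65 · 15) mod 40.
15

Reduce the factors first: 65 ≡ 25 (mod 40), so 65 · 15 ≡ 25 · 15 (mod 40). 25 · 15 = 375. Dividing by 40: 375 = 9·40 + 15. So (65 · 15) mod 40 = 15.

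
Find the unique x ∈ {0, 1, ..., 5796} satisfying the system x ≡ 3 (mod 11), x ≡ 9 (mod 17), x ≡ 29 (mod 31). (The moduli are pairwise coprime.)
The moduli 11, 17, 31 are pairwise coprime, so by the CRT there is a unique solution mod 11·17·31 = 5797.
Solve by successive substitution. Start with x ≡ 3 (mod 11).
  Combine with x ≡ 9 (mod 17): write x = 3 + 11·t and require 3 + 11·t ≡ 9 (mod 17), i.e. 11·t ≡ 9 − 3 ≡ 6 (mod 17). Since 11^(−1) ≡ 14 (mod 17), t ≡ 14·6 ≡ 16 (mod 17). So x ≡ 3 + 11·16 = 179 (mod 187).
  Combine with x ≡ 29 (mod 31): write x = 179 + 187·t and require 179 + 187·t ≡ 29 (mod 31), i.e. 187·t ≡ 29 − 179 ≡ 5 (mod 31). Since 187^(−1) ≡ 1 (mod 31) (187 ≡ 1 (mod 31)), t ≡ 1·5 ≡ 5 (mod 31). So x ≡ 179 + 187·5 = 1114 (mod 5797).
Unique solution in [0, 5797): x = 1114.

Final answer: x ≡ 1114 (mod 5797); the representative in [0, 5797) is 1114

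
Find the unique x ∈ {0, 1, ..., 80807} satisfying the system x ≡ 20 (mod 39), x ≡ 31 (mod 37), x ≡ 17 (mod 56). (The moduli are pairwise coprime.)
x ≡ 80321 (mod 80808); the representative in [0, 80808) is 80321

The moduli 39, 37, 56 are pairwise coprime, so by the CRT there is a unique solution mod 39·37·56 = 80808.
Solve by successive substitution. Start with x ≡ 20 (mod 39).
  Combine with x ≡ 31 (mod 37): write x = 20 + 39·t and require 20 + 39·t ≡ 31 (mod 37), i.e. 39·t ≡ 31 − 20 ≡ 11 (mod 37). Since 39^(−1) ≡ 19 (mod 37) (39 ≡ 2 (mod 37)), t ≡ 19·11 ≡ 24 (mod 37). So x ≡ 20 + 39·24 = 956 (mod 1443).
  Combine with x ≡ 17 (mod 56): write x = 956 + 1443·t and require 956 + 1443·t ≡ 17 (mod 56), i.e. 1443·t ≡ 17 − 956 ≡ 13 (mod 56). Since 1443^(−1) ≡ 43 (mod 56) (1443 ≡ 43 (mod 56)), t ≡ 43·13 ≡ 55 (mod 56). So x ≡ 956 + 1443·55 = 80321 (mod 80808).
Unique solution in [0, 80808): x = 80321.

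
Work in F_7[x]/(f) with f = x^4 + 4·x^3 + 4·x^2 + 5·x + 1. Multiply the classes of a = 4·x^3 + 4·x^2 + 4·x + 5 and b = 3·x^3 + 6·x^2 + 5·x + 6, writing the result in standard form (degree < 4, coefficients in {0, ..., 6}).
a · b ≡ x^3 + 3·x^2 + 5·x + 2 (mod f(x))

Multiply as integer polynomials: a · b = 12·x^6 + 36·x^5 + 56·x^4 + 83·x^3 + 74·x^2 + 49·x + 30. Reducing coefficients mod 7: a · b ≡ 5·x^6 + x^5 + 6·x^3 + 4·x^2 + 2. Now divide by f(x) = x^4 + 4·x^3 + 4·x^2 + 5·x + 1 in F_7[x], eliminating the leading term at each step:
  leading term 5·x^6: subtract (5·x^2)·f(x) = 5·x^6 + 6·x^5 + 6·x^4 + 4·x^3 + 5·x^2, leaving 2·x^5 + x^4 + 2·x^3 + 6·x^2 + 2 (coefficients mod 7)
  leading term 2·x^5: subtract (2·x)·f(x) = 2·x^5 + x^4 + x^3 + 3·x^2 + 2·x, leaving x^3 + 3·x^2 + 5·x + 2 (coefficients mod 7)
The degree is now < 4, so this is the remainder. Hence a · b ≡ x^3 + 3·x^2 + 5·x + 2 in F_7[x]/(f).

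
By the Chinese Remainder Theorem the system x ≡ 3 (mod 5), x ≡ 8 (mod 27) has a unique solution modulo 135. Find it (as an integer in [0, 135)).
x ≡ 8 (mod 135); the representative in [0, 135) is 8

The moduli 5, 27 are pairwise coprime, so by the CRT there is a unique solution mod 5·27 = 135.
Solve by successive substitution. Start with x ≡ 3 (mod 5).
  Combine with x ≡ 8 (mod 27): write x = 3 + 5·t and require 3 + 5·t ≡ 8 (mod 27), i.e. 5·t ≡ 8 − 3 ≡ 5 (mod 27). Since 5^(−1) ≡ 11 (mod 27), t ≡ 11·5 ≡ 1 (mod 27). So x ≡ 3 + 5·1 = 8 (mod 135).
Unique solution in [0, 135): x = 8.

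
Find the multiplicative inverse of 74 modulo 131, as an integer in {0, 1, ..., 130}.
Apply the extended Euclidean algorithm to (131, 74), tracking rows (r, s, t) with s·131 + t·74 = r. Each division r_prev = q·r_cur + r_new produces the new row as (previous row) − q·(current row):
  row A: (131, 1, 0)   [1·131 + 0·74 = 131]
  row B: (74, 0, 1)   [0·131 + 1·74 = 74]
  131 = 1·74 + 57   → row C = row A − 1·row B = (57, 1, −1)   [check: 1·131 − 1·74 = 57]
  74 = 1·57 + 17   → row D = row B − 1·row C = (17, −1, 2)   [check: −1·131 + 2·74 = 17]
  57 = 3·17 + 6   → row E = row C − 3·row D = (6, 4, −7)   [check: 4·131 − 7·74 = 6]
  17 = 2·6 + 5   → row F = row D − 2·row E = (5, −9, 16)   [check: −9·131 + 16·74 = 5]
  6 = 1·5 + 1   → row G = row E − 1·row F = (1, 13, −23)   [check: 13·131 − 23·74 = 1]
  5 = 5·1 + 0   → remainder 0, stop. gcd = 1 (last nonzero row G).
The gcd is 1, so 74 is invertible mod 131. The last nonzero row gives 13·131 − 23·74 = 1, so t = −23. So 74^(−1) ≡ −23 ≡ 108 (mod 131). Verify: 74 · 108 = 7992 ≡ 1 (mod 131). ✓

Final answer: 74^(−1) ≡ 108 (mod 131)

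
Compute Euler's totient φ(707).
φ(707) = 600

φ is multiplicative, with φ(p^e) = p^e − p^(e−1). Factorise 707 = 7 · 101. Then
  φ(707) = (7 − 1) · (101 − 1) = 6 · 100 = 600.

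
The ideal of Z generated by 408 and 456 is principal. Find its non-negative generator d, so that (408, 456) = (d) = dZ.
(408, 456) = (24); d = 24

In the PID Z, (a, b) is generated by gcd(a, b). Compute gcd(456, 408) with the extended Euclidean algorithm, tracking rows (r, s, t) with s·456 + t·408 = r:
  row A: (456, 1, 0)   [1·456 + 0·408 = 456]
  row B: (408, 0, 1)   [0·456 + 1·408 = 408]
  456 = 1·408 + 48   → row C = row A − 1·row B = (48, 1, −1)   [check: 1·456 − 1·408 = 48]
  408 = 8·48 + 24   → row D = row B − 8·row C = (24, −8, 9)   [check: −8·456 + 9·408 = 24]
  48 = 2·24 + 0   → remainder 0, stop. gcd = 24 (last nonzero row D).
So gcd(408, 456) = 24, with Bézout identity −8·456 + 9·408 = 24. Containment (⊇): the Bézout identity exhibits 24 as an element of (408, 456), giving (24) ⊆ (408, 456). Containment (⊆): since 24 | 408 and 24 | 456 (408 = 24·17, 456 = 24·19), every Z-linear combination of 408 and 456 is divisible by 24, so (408, 456) ⊆ (24). Therefore (408, 456) = (24), d = 24.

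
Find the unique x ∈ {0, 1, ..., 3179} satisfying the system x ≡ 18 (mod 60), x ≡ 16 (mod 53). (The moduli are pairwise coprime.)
x ≡ 1818 (mod 3180); the representative in [0, 3180) is 1818

The moduli 60, 53 are pairwise coprime, so by the CRT there is a unique solution mod 60·53 = 3180.
Solve by successive substitution. Start with x ≡ 18 (mod 60).
  Combine with x ≡ 16 (mod 53): write x = 18 + 60·t and require 18 + 60·t ≡ 16 (mod 53), i.e. 60·t ≡ 16 − 18 ≡ 51 (mod 53). Since 60^(−1) ≡ 38 (mod 53) (60 ≡ 7 (mod 53)), t ≡ 38·51 ≡ 30 (mod 53). So x ≡ 18 + 60·30 = 1818 (mod 3180).
Unique solution in [0, 3180): x = 1818.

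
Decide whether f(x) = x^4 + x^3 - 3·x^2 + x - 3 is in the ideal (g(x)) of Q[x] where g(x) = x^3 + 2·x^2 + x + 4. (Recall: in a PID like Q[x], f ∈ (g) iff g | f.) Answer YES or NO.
NO

In Q[x] the ideal (g) consists of all multiples of g, so f ∈ (g) iff g | f, i.e. iff the remainder of f on division by g is 0. Divide f by g (g is monic, so eliminate the leading term of the running remainder at each step):
  leading term x^4: subtract (x)·g(x) = x^4 + 2·x^3 + x^2 + 4·x, leaving -x^3 - 4·x^2 - 3·x - 3
  leading term -x^3: subtract (-1)·g(x) = -x^3 - 2·x^2 - x - 4, leaving -2·x^2 - 2·x + 1
The remainder r(x) = -2·x^2 - 2·x + 1 ≠ 0 (and deg r < deg g), so g ∤ f, i.e. f ∉ (g).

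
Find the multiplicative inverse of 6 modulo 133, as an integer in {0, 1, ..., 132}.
Apply the extended Euclidean algorithm to (133, 6), tracking rows (r, s, t) with s·133 + t·6 = r. Each division r_prev = q·r_cur + r_new produces the new row as (previous row) − q·(current row):
  row A: (133, 1, 0)   [1·133 + 0·6 = 133]
  row B: (6, 0, 1)   [0·133 + 1·6 = 6]
  133 = 22·6 + 1   → row C = row A − 22·row B = (1, 1, −22)   [check: 1·133 − 22·6 = 1]
  6 = 6·1 + 0   → remainder 0, stop. gcd = 1 (last nonzero row C).
The gcd is 1, so 6 is invertible mod 133. The last nonzero row gives 1·133 − 22·6 = 1, so t = −22. So 6^(−1) ≡ −22 ≡ 111 (mod 133). Verify: 6 · 111 = 666 ≡ 1 (mod 133). ✓

Final answer: 6^(−1) ≡ 111 (mod 133)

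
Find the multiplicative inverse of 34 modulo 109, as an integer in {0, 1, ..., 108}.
Apply the extended Euclidean algorithm to (109, 34), tracking rows (r, s, t) with s·109 + t·34 = r. Each division r_prev = q·r_cur + r_new produces the new row as (previous row) − q·(current row):
  row A: (109, 1, 0)   [1·109 + 0·34 = 109]
  row B: (34, 0, 1)   [0·109 + 1·34 = 34]
  109 = 3·34 + 7   → row C = row A − 3·row B = (7, 1, −3)   [check: 1·109 − 3·34 = 7]
  34 = 4·7 + 6   → row D = row B − 4·row C = (6, −4, 13)   [check: −4·109 + 13·34 = 6]
  7 = 1·6 + 1   → row E = row C − 1·row D = (1, 5, −16)   [check: 5·109 − 16·34 = 1]
  6 = 6·1 + 0   → remainder 0, stop. gcd = 1 (last nonzero row E).
The gcd is 1, so 34 is invertible mod 109. The last nonzero row gives 5·109 − 16·34 = 1, so t = −16. So 34^(−1) ≡ −16 ≡ 93 (mod 109). Verify: 34 · 93 = 3162 ≡ 1 (mod 109). ✓

Final answer: 34^(−1) ≡ 93 (mod 109)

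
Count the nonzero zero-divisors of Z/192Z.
Z/192Z has 127 nonzero zero-divisors

In Z/192Z each nonzero element is either a unit (gcd with 192 is 1) or a zero-divisor (gcd > 1). The number of units is φ(192): factorise 192 = 2^6 · 3, so φ(192) = (2^6 − 2^5) · (3 − 1) = 32 · 2 = 64. The nonzero elements number 192 − 1 = 191. Hence the nonzero zero-divisors number 191 − 64 = 127.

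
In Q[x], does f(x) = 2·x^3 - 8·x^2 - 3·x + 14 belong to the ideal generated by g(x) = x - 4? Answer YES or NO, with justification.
NO

In Q[x] the ideal (g) consists of all multiples of g, so f ∈ (g) iff g | f, i.e. iff the remainder of f on division by g is 0. Divide f by g (g is monic, so eliminate the leading term of the running remainder at each step):
  leading term 2·x^3: subtract (2·x^2)·g(x) = 2·x^3 - 8·x^2, leaving 14 - 3·x
  leading term -3·x: subtract (-3)·g(x) = 12 - 3·x, leaving 2
The remainder r(x) = 2 ≠ 0 (and deg r < deg g), so g ∤ f, i.e. f ∉ (g).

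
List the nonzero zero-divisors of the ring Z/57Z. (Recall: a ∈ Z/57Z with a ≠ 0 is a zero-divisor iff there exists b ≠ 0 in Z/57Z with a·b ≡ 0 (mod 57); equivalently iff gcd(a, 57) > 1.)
nonzero zero-divisors of Z/57Z = {3, 6, 9, 12, 15, 18, 19, 21, 24, 27, 30, 33, 36, 38, 39, 42, 45, 48, 51, 54}

An element a ∈ Z/57Z (with a ≠ 0) is a zero-divisor iff gcd(a, 57) > 1 (because a is a unit precisely when gcd(a, n) = 1, and in Z/nZ every nonzero, non-unit element is a zero-divisor). Scan a = 1, ..., 56 and keep those with gcd(a, 57) > 1:
  gcd(3, 57) = 3, gcd(6, 57) = 3, gcd(9, 57) = 3, gcd(12, 57) = 3, gcd(15, 57) = 3, gcd(18, 57) = 3, gcd(19, 57) = 19, gcd(21, 57) = 3, gcd(24, 57) = 3, gcd(27, 57) = 3, gcd(30, 57) = 3, gcd(33, 57) = 3, gcd(36, 57) = 3, gcd(38, 57) = 19, gcd(39, 57) = 3, gcd(42, 57) = 3, gcd(45, 57) = 3, gcd(48, 57) = 3, gcd(51, 57) = 3, gcd(54, 57) = 3.
All other a ∈ {1, ..., 56} have gcd(a, 57) = 1 and are units. So the nonzero zero-divisors are exactly the 20 values of a appearing in this scan.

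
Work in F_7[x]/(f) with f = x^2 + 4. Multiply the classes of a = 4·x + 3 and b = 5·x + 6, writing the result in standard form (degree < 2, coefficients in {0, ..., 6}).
Multiply as integer polynomials: a · b = 20·x^2 + 39·x + 18. Reducing coefficients mod 7: a · b ≡ 6·x^2 + 4·x + 4. Now divide by f(x) = x^2 + 4 in F_7[x], eliminating the leading term at each step:
  leading term 6·x^2: subtract (6)·f(x) = 6·x^2 + 3, leaving 4·x + 1 (coefficients mod 7)
The degree is now < 2, so this is the remainder. Hence a · b ≡ 4·x + 1 in F_7[x]/(f).

Final answer: a · b ≡ 4·x + 1 (mod f(x))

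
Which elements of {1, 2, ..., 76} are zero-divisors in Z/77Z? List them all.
An element a ∈ Z/77Z (with a ≠ 0) is a zero-divisor iff gcd(a, 77) > 1 (because a is a unit precisely when gcd(a, n) = 1, and in Z/nZ every nonzero, non-unit element is a zero-divisor). Scan a = 1, ..., 76 and keep those with gcd(a, 77) > 1:
  gcd(7, 77) = 7, gcd(11, 77) = 11, gcd(14, 77) = 7, gcd(21, 77) = 7, gcd(22, 77) = 11, gcd(28, 77) = 7, gcd(33, 77) = 11, gcd(35, 77) = 7, gcd(42, 77) = 7, gcd(44, 77) = 11, gcd(49, 77) = 7, gcd(55, 77) = 11, gcd(56, 77) = 7, gcd(63, 77) = 7, gcd(66, 77) = 11, gcd(70, 77) = 7.
All other a ∈ {1, ..., 76} have gcd(a, 77) = 1 and are units. So the nonzero zero-divisors are exactly the 16 values of a appearing in this scan.

Final answer: nonzero zero-divisors of Z/77Z = {7, 11, 14, 21, 22, 28, 33, 35, 42, 44, 49, 55, 56, 63, 66, 70}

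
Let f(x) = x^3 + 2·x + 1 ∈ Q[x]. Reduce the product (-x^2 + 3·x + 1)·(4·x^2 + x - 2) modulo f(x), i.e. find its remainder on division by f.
First multiply in Q[x] without reducing: a · b = -4·x^4 + 11·x^3 + 9·x^2 - 5·x - 2. Now divide by f(x) = x^3 + 2·x + 1, eliminating the leading term at each step:
  leading term -4·x^4: subtract (-4·x)·f(x) = -4·x^4 - 8·x^2 - 4·x, leaving 11·x^3 + 17·x^2 - x - 2
  leading term 11·x^3: subtract (11)·f(x) = 11·x^3 + 22·x + 11, leaving 17·x^2 - 23·x - 13
The degree is now < 3, so this is the remainder. Hence a · b ≡ 17·x^2 - 23·x - 13 in Q[x]/(f).

Final answer: a · b ≡ 17·x^2 - 23·x - 13 (mod f(x))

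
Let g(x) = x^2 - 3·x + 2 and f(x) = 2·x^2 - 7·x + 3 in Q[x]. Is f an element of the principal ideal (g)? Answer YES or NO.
In Q[x] the ideal (g) consists of all multiples of g, so f ∈ (g) iff g | f, i.e. iff the remainder of f on division by g is 0. Divide f by g (g is monic, so eliminate the leading term of the running remainder at each step):
  leading term 2·x^2: subtract (2)·g(x) = 2·x^2 - 6·x + 4, leaving -x - 1
The remainder r(x) = -x - 1 ≠ 0 (and deg r < deg g), so g ∤ f, i.e. f ∉ (g).

Final answer: NO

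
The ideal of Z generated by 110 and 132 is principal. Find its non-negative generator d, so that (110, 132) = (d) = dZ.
(110, 132) = (22); d = 22

In the PID Z, (a, b) is generated by gcd(a, b). Compute gcd(132, 110) with the extended Euclidean algorithm, tracking rows (r, s, t) with s·132 + t·110 = r:
  row A: (132, 1, 0)   [1·132 + 0·110 = 132]
  row B: (110, 0, 1)   [0·132 + 1·110 = 110]
  132 = 1·110 + 22   → row C = row A − 1·row B = (22, 1, −1)   [check: 1·132 − 1·110 = 22]
  110 = 5·22 + 0   → remainder 0, stop. gcd = 22 (last nonzero row C).
So gcd(110, 132) = 22, with Bézout identity 1·132 − 1·110 = 22. Containment (⊇): the Bézout identity exhibits 22 as an element of (110, 132), giving (22) ⊆ (110, 132). Containment (⊆): since 22 | 110 and 22 | 132 (110 = 22·5, 132 = 22·6), every Z-linear combination of 110 and 132 is divisible by 22, so (110, 132) ⊆ (22). Therefore (110, 132) = (22), d = 22.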